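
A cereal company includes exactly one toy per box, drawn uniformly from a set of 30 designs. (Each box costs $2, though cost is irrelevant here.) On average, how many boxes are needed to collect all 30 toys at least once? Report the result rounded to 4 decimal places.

Split into phases: going from k distinct to k+1 distinct takes on average 30/(30-k) boxes.
E[T] = 30/30 + 30/29 + 30/28 + ... + 30/2 + 30/1 = 30·H_{30}.
H_{30} = 3.99499, so E[T] = 119.84961.

119.8496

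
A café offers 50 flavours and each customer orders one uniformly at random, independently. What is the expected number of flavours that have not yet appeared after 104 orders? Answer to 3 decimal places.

For each flavour, P(unseen after 104) = (49/50)^104 = 0.1223.
By linearity of expectation, E[unseen] = 50·(49/50)^104 = 6.1162.

6.116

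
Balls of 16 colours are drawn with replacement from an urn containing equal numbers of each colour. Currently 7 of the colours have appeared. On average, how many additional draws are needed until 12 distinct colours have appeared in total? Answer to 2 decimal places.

11.93

With k distinct colours already seen, the next new one takes an expected 16/(16-k) draws.
Sum over k = 7,...,11: E = 16/9 + 16/8 + 16/7 + 16/6 + 16/5 = 11.930.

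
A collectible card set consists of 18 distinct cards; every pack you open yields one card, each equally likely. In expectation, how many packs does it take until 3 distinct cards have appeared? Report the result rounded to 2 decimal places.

3.18

Going from k to k+1 distinct takes a geometric number of packs with mean 18/(18-k).
Sum over k = 0,...,2: E = 18/18 + 18/17 + 18/16 = 3.184.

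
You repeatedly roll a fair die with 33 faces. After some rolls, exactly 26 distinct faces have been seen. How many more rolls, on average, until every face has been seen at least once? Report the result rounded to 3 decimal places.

85.564

With k distinct faces already seen, the next new one takes an expected 33/(33-k) rolls.
Sum over k = 26,...,32: E = 33/7 + 33/6 + 33/5 + ... + 33/2 + 33/1 = 85.5643.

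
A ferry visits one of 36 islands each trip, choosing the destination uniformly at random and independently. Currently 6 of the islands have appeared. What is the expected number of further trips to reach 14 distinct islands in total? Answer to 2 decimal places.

10.95

The wait to go from k to k+1 distinct islands is geometric with mean 36/(36-k).
Sum over k = 6,...,13: E = 36/30 + 36/29 + 36/28 + ... + 36/24 + 36/23 = 10.950.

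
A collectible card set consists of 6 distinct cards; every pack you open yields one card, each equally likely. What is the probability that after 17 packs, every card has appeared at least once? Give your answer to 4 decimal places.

0.7446

By inclusion–exclusion over which cards are missing,
P(all seen) = Σ_{j=0}^{6} (-1)^j C(6,j)((6-j)/6)^17
= 1.00000 - 0.27044 + 0.01522 - 0.00015 + 0.00000 - 0.00000 + 0.00000
= 0.74463.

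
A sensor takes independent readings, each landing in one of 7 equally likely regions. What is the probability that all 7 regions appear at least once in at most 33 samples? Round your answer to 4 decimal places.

By inclusion–exclusion over which regions are missing,
P(all seen) = Σ_{j=0}^{7} (-1)^j C(7,j)((7-j)/7)^33
= 1.00000 - 0.04324 + 0.00032 - 0.00000 + 0.00000 - 0.00000 + 0.00000 - 0.00000
= 0.95708.

0.9571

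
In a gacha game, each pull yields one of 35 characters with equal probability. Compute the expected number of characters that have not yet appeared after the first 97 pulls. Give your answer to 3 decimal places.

2.103

For each character, P(unseen after 97) = (34/35)^97 = 0.0601.
By linearity of expectation, E[unseen] = 35·(34/35)^97 = 2.1034.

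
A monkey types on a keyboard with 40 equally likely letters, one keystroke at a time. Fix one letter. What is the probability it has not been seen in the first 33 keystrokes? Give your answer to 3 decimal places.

0.434

On each keystroke the fixed letter fails to appear with probability 39/40.
P(still missing after 33) = (39/40)^33 = 0.4337.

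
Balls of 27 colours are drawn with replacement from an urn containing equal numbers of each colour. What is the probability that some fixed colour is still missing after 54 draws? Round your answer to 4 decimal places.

0.1303

On each draw the fixed colour fails to appear with probability 26/27.
P(still missing after 54) = (26/27)^54 = 0.13029.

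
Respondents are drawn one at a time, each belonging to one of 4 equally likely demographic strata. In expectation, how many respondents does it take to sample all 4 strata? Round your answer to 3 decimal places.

After k distinct strata have appeared, the next respondent gives a new one with probability (4-k)/4, so the expected wait for the (k+1)-th is 4/(4-k).
E[T] = 4/4 + 4/3 + 4/2 + 4/1 = 4·H_{4}.
H_{4} = 2.0833, so E[T] = 8.3333.

8.333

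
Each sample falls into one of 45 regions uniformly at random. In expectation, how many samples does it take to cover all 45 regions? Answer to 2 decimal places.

197.77

Split into phases: going from k distinct to k+1 distinct takes on average 45/(45-k) samples.
E[T] = 45/45 + 45/44 + 45/43 + ... + 45/2 + 45/1 = 45·H_{45}.
H_{45} = 4.395, so E[T] = 197.773.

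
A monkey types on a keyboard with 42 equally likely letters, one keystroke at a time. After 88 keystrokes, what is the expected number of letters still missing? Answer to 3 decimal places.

5.038

For each letter, P(unseen after 88) = (41/42)^88 = 0.1200.
By linearity of expectation, E[unseen] = 42·(41/42)^88 = 5.0384.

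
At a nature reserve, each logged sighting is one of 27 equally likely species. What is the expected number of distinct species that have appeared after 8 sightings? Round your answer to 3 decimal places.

7.036

For each species, P(seen in 8 sightings) = 1 - (26/27)^8 = 0.2606.
By linearity of expectation, E[distinct seen] = 27·(1 - (26/27)^8) = 7.0363.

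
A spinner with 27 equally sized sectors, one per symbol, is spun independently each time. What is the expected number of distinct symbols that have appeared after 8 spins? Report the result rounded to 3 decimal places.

7.036

For each symbol, P(seen in 8 spins) = 1 - (26/27)^8 = 0.2606.
By linearity of expectation, E[distinct seen] = 27·(1 - (26/27)^8) = 7.0363.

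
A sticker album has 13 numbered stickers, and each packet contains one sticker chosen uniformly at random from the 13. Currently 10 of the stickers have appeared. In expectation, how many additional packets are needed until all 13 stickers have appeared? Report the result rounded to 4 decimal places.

From k distinct to k+1 distinct takes on average 13/(13-k) packets.
Sum over k = 10,...,12: E = 13/3 + 13/2 + 13/1 = 23.83333.

23.8333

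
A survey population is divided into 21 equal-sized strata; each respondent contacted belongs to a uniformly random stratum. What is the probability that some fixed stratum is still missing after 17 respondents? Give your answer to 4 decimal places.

On each respondent the fixed stratum fails to appear with probability 20/21.
P(still missing after 17) = (20/21)^17 = 0.43630.

0.4363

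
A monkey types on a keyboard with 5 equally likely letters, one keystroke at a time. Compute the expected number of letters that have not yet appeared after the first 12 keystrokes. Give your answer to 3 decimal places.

0.344

For each letter, P(unseen after 12) = (4/5)^12 = 0.0687.
By linearity of expectation, E[unseen] = 5·(4/5)^12 = 0.3436.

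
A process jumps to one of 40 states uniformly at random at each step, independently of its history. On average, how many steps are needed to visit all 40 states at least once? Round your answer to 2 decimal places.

The wait to go from k to k+1 distinct states is geometric with mean 40/(40-k).
E[T] = 40/40 + 40/39 + 40/38 + ... + 40/2 + 40/1 = 40·H_{40}.
H_{40} = 4.279, so E[T] = 171.142.

171.14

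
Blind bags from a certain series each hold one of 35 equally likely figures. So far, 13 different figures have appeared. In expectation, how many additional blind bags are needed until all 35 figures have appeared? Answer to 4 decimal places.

129.1785

With k distinct figures already seen, the next new one takes an expected 35/(35-k) blind bags.
Sum over k = 13,...,34: E = 35/22 + 35/21 + 35/20 + ... + 35/2 + 35/1 = 129.17846.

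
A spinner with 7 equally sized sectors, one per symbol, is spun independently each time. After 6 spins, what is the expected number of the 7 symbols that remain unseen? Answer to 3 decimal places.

2.776

For each symbol, P(unseen after 6) = (6/7)^6 = 0.3966.
By linearity of expectation, E[unseen] = 7·(6/7)^6 = 2.7760.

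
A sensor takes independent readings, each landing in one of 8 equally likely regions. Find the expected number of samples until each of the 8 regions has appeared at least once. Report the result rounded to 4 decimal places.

Split into phases: going from k distinct to k+1 distinct takes on average 8/(8-k) samples.
E[T] = 8/8 + 8/7 + 8/6 + ... + 8/2 + 8/1 = 8·H_{8}.
H_{8} = 2.71786, so E[T] = 21.74286.

21.7429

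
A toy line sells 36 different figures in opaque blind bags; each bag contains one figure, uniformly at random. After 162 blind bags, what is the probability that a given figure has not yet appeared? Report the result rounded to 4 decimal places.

Each blind bag misses the fixed figure with probability (36-1)/36 = 35/36, independently.
P(still missing after 162) = (35/36)^162 = 0.01042.

0.0104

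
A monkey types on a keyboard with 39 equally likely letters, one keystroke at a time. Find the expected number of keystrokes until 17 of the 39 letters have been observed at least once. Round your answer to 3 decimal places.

Going from k to k+1 distinct takes a geometric number of keystrokes with mean 39/(39-k).
Sum over k = 0,...,16: E = 39/39 + 39/38 + 39/37 + ... + 39/24 + 39/23 = 21.9465.

21.946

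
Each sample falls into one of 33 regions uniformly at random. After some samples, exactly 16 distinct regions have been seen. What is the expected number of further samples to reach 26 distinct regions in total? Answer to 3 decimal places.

The wait to go from k to k+1 distinct regions is geometric with mean 33/(33-k).
Sum over k = 16,...,25: E = 33/17 + 33/16 + 33/15 + ... + 33/9 + 33/8 = 27.9409.

27.941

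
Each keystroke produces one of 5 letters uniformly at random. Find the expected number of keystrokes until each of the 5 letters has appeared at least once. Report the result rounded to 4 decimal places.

11.4167

The wait to go from k to k+1 distinct letters is geometric with mean 5/(5-k).
E[T] = 5/5 + 5/4 + 5/3 + 5/2 + 5/1 = 5·H_{5}.
H_{5} = 2.28333, so E[T] = 11.41667.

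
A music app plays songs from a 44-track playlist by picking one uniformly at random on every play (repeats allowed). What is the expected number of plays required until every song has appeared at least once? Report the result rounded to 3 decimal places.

192.400

After k distinct songs have appeared, the next play gives a new one with probability (44-k)/44, so the expected wait for the (k+1)-th is 44/(44-k).
E[T] = 44/44 + 44/43 + 44/42 + ... + 44/2 + 44/1 = 44·H_{44}.
H_{44} = 4.3727, so E[T] = 192.3999.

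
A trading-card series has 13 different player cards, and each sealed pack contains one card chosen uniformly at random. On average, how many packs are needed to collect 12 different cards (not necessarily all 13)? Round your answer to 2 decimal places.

Going from k to k+1 distinct takes a geometric number of packs with mean 13/(13-k).
Sum over k = 0,...,11: E = 13/13 + 13/12 + 13/11 + ... + 13/3 + 13/2 = 28.342.

28.34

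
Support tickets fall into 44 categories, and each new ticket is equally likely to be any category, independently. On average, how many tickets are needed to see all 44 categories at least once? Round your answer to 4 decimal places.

Split into phases: going from k distinct to k+1 distinct takes on average 44/(44-k) tickets.
E[T] = 44/44 + 44/43 + 44/42 + ... + 44/2 + 44/1 = 44·H_{44}.
H_{44} = 4.37273, so E[T] = 192.39994.

192.3999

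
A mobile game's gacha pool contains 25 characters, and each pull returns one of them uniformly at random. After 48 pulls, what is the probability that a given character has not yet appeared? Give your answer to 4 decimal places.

0.1409

Each pull misses the fixed character with probability (25-1)/25 = 24/25, independently.
P(still missing after 48) = (24/25)^48 = 0.14094.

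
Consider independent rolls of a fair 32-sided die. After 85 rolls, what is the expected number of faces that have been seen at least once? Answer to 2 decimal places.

29.85

For each face, P(seen in 85 rolls) = 1 - (31/32)^85 = 0.933.
By linearity of expectation, E[distinct seen] = 32·(1 - (31/32)^85) = 29.846.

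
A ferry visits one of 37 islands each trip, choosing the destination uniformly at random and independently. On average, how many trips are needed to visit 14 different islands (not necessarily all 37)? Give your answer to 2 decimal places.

Going from k to k+1 distinct takes a geometric number of trips with mean 37/(37-k).
Sum over k = 0,...,13: E = 37/37 + 37/36 + 37/35 + ... + 37/25 + 37/24 = 17.290.

17.29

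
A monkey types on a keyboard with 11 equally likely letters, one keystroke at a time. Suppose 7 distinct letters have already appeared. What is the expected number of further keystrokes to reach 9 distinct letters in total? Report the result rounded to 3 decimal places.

6.417

With k distinct letters already seen, the next new one takes an expected 11/(11-k) keystrokes.
Sum over k = 7,...,8: E = 11/4 + 11/3 = 6.4167.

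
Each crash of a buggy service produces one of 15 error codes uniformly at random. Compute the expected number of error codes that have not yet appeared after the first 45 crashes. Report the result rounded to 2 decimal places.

For each error code, P(unseen after 45) = (14/15)^45 = 0.045.
By linearity of expectation, E[unseen] = 15·(14/15)^45 = 0.673.

0.67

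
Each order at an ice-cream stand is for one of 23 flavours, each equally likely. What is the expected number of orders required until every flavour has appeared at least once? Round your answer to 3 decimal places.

After k distinct flavours have appeared, the next order gives a new one with probability (23-k)/23, so the expected wait for the (k+1)-th is 23/(23-k).
E[T] = 23/23 + 23/22 + 23/21 + ... + 23/2 + 23/1 = 23·H_{23}.
H_{23} = 3.7343, so E[T] = 85.8887.

85.889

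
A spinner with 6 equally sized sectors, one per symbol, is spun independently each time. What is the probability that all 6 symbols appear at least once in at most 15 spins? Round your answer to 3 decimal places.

Let A_i be the event that symbol i is missing after 15 spins. By inclusion–exclusion on the A_i,
P(all seen) = Σ_{j=0}^{6} (-1)^j C(6,j)((6-j)/6)^15
= 1.0000 - 0.3894 + 0.0343 - 0.0006 + 0.0000 - 0.0000 + 0.0000
= 0.6442.

0.644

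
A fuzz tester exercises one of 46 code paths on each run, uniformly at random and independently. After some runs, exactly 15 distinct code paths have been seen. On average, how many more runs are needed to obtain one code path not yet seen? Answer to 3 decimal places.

Each run yields a new code path with probability (46-15)/46 = 31/46, so the wait is geometric with mean 46/31.
E = 46/31 = 1.4839.

1.484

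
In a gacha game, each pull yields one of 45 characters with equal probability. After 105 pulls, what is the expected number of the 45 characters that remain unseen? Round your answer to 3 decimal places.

4.250

For each character, P(unseen after 105) = (44/45)^105 = 0.0945.
By linearity of expectation, E[unseen] = 45·(44/45)^105 = 4.2504.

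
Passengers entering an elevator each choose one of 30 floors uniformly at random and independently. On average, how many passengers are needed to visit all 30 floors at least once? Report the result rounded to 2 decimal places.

119.85

After k distinct floors have appeared, the next passenger gives a new one with probability (30-k)/30, so the expected wait for the (k+1)-th is 30/(30-k).
E[T] = 30/30 + 30/29 + 30/28 + ... + 30/2 + 30/1 = 30·H_{30}.
H_{30} = 3.995, so E[T] = 119.850.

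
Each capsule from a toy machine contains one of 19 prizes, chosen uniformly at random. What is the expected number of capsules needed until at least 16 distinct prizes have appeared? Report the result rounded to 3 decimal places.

Going from k to k+1 distinct takes a geometric number of capsules with mean 19/(19-k).
Sum over k = 0,...,15: E = 19/19 + 19/18 + 19/17 + ... + 19/5 + 19/4 = 32.5737.

32.574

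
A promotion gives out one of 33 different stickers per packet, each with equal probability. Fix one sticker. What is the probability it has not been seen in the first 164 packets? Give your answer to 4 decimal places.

Each packet misses the fixed sticker with probability (33-1)/33 = 32/33, independently.
P(still missing after 164) = (32/33)^164 = 0.00643.

0.0064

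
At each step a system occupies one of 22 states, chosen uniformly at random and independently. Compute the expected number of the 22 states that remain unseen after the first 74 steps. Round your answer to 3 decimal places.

0.704

For each state, P(unseen after 74) = (21/22)^74 = 0.0320.
By linearity of expectation, E[unseen] = 22·(21/22)^74 = 0.7037.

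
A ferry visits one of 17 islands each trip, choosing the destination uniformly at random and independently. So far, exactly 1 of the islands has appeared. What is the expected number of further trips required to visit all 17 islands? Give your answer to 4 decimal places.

57.4724

From k distinct to k+1 distinct takes on average 17/(17-k) trips.
Sum over k = 1,...,16: E = 17/16 + 17/15 + 17/14 + ... + 17/2 + 17/1 = 57.47239.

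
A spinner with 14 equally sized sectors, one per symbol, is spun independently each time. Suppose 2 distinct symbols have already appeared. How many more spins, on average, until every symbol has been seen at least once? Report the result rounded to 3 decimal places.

43.445

The wait to go from k to k+1 distinct symbols is geometric with mean 14/(14-k).
Sum over k = 2,...,13: E = 14/12 + 14/11 + 14/10 + ... + 14/2 + 14/1 = 43.4449.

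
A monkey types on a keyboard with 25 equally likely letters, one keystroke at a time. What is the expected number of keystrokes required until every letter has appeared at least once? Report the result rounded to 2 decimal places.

95.40

The wait to go from k to k+1 distinct letters is geometric with mean 25/(25-k).
E[T] = 25/25 + 25/24 + 25/23 + ... + 25/2 + 25/1 = 25·H_{25}.
H_{25} = 3.816, so E[T] = 95.399.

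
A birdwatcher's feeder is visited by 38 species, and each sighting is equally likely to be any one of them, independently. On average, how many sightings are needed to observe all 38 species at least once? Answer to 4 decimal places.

After k distinct species have appeared, the next sighting gives a new one with probability (38-k)/38, so the expected wait for the (k+1)-th is 38/(38-k).
E[T] = 38/38 + 38/37 + 38/36 + ... + 38/2 + 38/1 = 38·H_{38}.
H_{38} = 4.22790, so E[T] = 160.66028.

160.6603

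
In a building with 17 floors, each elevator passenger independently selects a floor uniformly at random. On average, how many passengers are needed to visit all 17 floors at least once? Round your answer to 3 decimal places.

58.472

After k distinct floors have appeared, the next passenger gives a new one with probability (17-k)/17, so the expected wait for the (k+1)-th is 17/(17-k).
E[T] = 17/17 + 17/16 + 17/15 + ... + 17/2 + 17/1 = 17·H_{17}.
H_{17} = 3.4396, so E[T] = 58.4724.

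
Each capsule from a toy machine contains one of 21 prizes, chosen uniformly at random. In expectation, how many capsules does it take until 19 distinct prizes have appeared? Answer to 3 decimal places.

45.053

With k distinct prizes already seen, the next new one arrives after an expected 21/(21-k) capsules.
Sum over k = 0,...,18: E = 21/21 + 21/20 + 21/19 + ... + 21/4 + 21/3 = 45.0525.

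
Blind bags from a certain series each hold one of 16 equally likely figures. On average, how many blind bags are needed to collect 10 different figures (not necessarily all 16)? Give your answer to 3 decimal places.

14.892

Going from k to k+1 distinct takes a geometric number of blind bags with mean 16/(16-k).
Sum over k = 0,...,9: E = 16/16 + 16/15 + 16/14 + ... + 16/8 + 16/7 = 14.8917.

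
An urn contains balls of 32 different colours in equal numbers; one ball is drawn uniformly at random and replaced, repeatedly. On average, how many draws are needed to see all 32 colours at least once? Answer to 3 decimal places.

129.872

The wait to go from k to k+1 distinct colours is geometric with mean 32/(32-k).
E[T] = 32/32 + 32/31 + 32/30 + ... + 32/2 + 32/1 = 32·H_{32}.
H_{32} = 4.0585, so E[T] = 129.8718.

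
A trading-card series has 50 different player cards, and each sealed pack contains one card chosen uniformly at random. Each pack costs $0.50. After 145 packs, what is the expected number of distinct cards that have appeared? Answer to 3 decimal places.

For each card, P(seen in 145 packs) = 1 - (49/50)^145 = 0.9466.
By linearity of expectation, E[distinct seen] = 50·(1 - (49/50)^145) = 47.3285.

47.329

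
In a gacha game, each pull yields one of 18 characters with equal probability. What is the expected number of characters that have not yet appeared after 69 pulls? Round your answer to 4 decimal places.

For each character, P(unseen after 69) = (17/18)^69 = 0.01937.
By linearity of expectation, E[unseen] = 18·(17/18)^69 = 0.34869.

0.3487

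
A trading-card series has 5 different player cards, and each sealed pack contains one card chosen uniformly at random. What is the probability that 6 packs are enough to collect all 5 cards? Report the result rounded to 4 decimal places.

0.1152

Let A_i be the event that card i is missing after 6 packs. By inclusion–exclusion on the A_i,
P(all seen) = Σ_{j=0}^{5} (-1)^j C(5,j)((5-j)/5)^6
= 1.00000 - 1.31072 + 0.46656 - 0.04096 + 0.00032 - 0.00000
= 0.11520.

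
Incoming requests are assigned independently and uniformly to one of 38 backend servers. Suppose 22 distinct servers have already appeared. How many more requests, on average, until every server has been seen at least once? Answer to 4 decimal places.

With k distinct servers already seen, the next new one takes an expected 38/(38-k) requests.
Sum over k = 22,...,37: E = 38/16 + 38/15 + 38/14 + ... + 38/2 + 38/1 = 128.46770.

128.4677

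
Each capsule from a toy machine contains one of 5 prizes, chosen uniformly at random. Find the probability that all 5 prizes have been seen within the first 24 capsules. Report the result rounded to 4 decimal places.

0.9764

Let A_i be the event that prize i is missing after 24 capsules. By inclusion–exclusion on the A_i,
P(all seen) = Σ_{j=0}^{5} (-1)^j C(5,j)((5-j)/5)^24
= 1.00000 - 0.02361 + 0.00005 - 0.00000 + 0.00000 - 0.00000
= 0.97644.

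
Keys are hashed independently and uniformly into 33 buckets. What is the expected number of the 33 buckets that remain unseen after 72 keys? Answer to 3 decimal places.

For each bucket, P(unseen after 72) = (32/33)^72 = 0.1091.
By linearity of expectation, E[unseen] = 33·(32/33)^72 = 3.6001.

3.600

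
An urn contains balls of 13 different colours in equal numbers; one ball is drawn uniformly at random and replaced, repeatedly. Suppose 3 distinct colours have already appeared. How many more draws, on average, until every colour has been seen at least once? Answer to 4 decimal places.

38.0766

The wait to go from k to k+1 distinct colours is geometric with mean 13/(13-k).
Sum over k = 3,...,12: E = 13/10 + 13/9 + 13/8 + ... + 13/2 + 13/1 = 38.07659.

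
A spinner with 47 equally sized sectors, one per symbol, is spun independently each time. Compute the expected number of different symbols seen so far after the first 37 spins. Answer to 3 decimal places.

For each symbol, P(seen in 37 spins) = 1 - (46/47)^37 = 0.5487.
By linearity of expectation, E[distinct seen] = 47·(1 - (46/47)^37) = 25.7912.

25.791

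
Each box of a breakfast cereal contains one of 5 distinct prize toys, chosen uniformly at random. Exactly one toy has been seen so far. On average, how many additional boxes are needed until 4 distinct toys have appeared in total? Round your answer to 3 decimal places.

5.417

The wait to go from k to k+1 distinct toys is geometric with mean 5/(5-k).
Sum over k = 1,...,3: E = 5/4 + 5/3 + 5/2 = 5.4167.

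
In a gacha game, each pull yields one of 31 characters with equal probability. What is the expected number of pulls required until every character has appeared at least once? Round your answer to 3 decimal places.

124.845

Split into phases: going from k distinct to k+1 distinct takes on average 31/(31-k) pulls.
E[T] = 31/31 + 31/30 + 31/29 + ... + 31/2 + 31/1 = 31·H_{31}.
H_{31} = 4.0272, so E[T] = 124.8446.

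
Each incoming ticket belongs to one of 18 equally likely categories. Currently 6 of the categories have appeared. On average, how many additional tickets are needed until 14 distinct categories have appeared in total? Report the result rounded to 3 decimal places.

18.358

From k distinct to k+1 distinct takes on average 18/(18-k) tickets.
Sum over k = 6,...,13: E = 18/12 + 18/11 + 18/10 + ... + 18/6 + 18/5 = 18.3578.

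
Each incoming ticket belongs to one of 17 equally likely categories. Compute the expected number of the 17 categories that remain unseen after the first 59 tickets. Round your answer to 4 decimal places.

0.4754

For each category, P(unseen after 59) = (16/17)^59 = 0.02796.
By linearity of expectation, E[unseen] = 17·(16/17)^59 = 0.47538.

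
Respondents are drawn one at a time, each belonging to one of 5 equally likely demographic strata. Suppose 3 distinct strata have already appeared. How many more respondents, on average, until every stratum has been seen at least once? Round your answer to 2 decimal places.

7.50

With k distinct strata already seen, the next new one takes an expected 5/(5-k) respondents.
Sum over k = 3,...,4: E = 5/2 + 5/1 = 7.500.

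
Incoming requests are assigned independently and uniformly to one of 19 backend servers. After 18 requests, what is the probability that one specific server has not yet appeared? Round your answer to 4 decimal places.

0.3779

Each request misses the fixed server with probability (19-1)/19 = 18/19, independently.
P(still missing after 18) = (18/19)^18 = 0.37787.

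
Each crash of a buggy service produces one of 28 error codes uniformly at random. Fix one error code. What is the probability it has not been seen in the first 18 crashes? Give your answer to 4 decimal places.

On each crash the fixed error code fails to appear with probability 27/28.
P(still missing after 18) = (27/28)^18 = 0.51964.

0.5196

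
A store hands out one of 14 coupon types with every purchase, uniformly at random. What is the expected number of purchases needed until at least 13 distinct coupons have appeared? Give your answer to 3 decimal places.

With k distinct coupons already seen, the next new one arrives after an expected 14/(14-k) purchases.
Sum over k = 0,...,12: E = 14/14 + 14/13 + 14/12 + ... + 14/3 + 14/2 = 31.5219.

31.522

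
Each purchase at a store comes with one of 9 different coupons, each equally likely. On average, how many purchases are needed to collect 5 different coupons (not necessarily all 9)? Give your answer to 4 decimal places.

6.7107

Going from k to k+1 distinct takes a geometric number of purchases with mean 9/(9-k).
Sum over k = 0,...,4: E = 9/9 + 9/8 + 9/7 + 9/6 + 9/5 = 6.71071.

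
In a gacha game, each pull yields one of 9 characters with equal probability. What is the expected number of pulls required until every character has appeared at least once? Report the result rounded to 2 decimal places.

After k distinct characters have appeared, the next pull gives a new one with probability (9-k)/9, so the expected wait for the (k+1)-th is 9/(9-k).
E[T] = 9/9 + 9/8 + 9/7 + ... + 9/2 + 9/1 = 9·H_{9}.
H_{9} = 2.829, so E[T] = 25.461.

25.46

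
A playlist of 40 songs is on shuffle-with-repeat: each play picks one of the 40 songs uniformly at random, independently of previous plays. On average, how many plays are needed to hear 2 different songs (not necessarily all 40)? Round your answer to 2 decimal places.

2.03

Going from k to k+1 distinct takes a geometric number of plays with mean 40/(40-k).
Sum over k = 0,...,1: E = 40/40 + 40/39 = 2.026.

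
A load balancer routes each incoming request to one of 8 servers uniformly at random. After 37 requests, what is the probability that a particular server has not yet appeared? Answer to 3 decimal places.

0.007

On each request the fixed server fails to appear with probability 7/8.
P(still missing after 37) = (7/8)^37 = 0.0071.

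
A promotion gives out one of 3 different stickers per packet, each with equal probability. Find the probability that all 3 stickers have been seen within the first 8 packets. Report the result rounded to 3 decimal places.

0.883

By inclusion–exclusion over which stickers are missing,
P(all seen) = Σ_{j=0}^{3} (-1)^j C(3,j)((3-j)/3)^8
= 1.0000 - 0.1171 + 0.0005 - 0.0000
= 0.8834.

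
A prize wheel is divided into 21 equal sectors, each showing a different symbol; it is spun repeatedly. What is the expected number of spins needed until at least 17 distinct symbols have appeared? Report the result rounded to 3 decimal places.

32.803

With k distinct symbols already seen, the next new one arrives after an expected 21/(21-k) spins.
Sum over k = 0,...,16: E = 21/21 + 21/20 + 21/19 + ... + 21/6 + 21/5 = 32.8025.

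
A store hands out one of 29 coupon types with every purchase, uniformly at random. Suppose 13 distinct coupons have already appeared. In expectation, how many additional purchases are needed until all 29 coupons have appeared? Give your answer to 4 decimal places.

With k distinct coupons already seen, the next new one takes an expected 29/(29-k) purchases.
Sum over k = 13,...,28: E = 29/16 + 29/15 + 29/14 + ... + 29/2 + 29/1 = 98.04114.

98.0411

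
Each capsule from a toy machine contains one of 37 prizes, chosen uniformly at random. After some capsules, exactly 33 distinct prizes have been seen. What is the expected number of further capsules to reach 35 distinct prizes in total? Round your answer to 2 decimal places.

21.58

The wait to go from k to k+1 distinct prizes is geometric with mean 37/(37-k).
Sum over k = 33,...,34: E = 37/4 + 37/3 = 21.583.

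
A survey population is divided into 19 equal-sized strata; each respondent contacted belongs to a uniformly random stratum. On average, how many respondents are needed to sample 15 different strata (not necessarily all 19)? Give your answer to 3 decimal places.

With k distinct strata already seen, the next new one arrives after an expected 19/(19-k) respondents.
Sum over k = 0,...,14: E = 19/19 + 19/18 + 19/17 + ... + 19/6 + 19/5 = 27.8237.

27.824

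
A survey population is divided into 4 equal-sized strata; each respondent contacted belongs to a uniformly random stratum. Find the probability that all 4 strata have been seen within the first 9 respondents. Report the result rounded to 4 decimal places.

0.7114

By inclusion–exclusion over which strata are missing,
P(all seen) = Σ_{j=0}^{4} (-1)^j C(4,j)((4-j)/4)^9
= 1.00000 - 0.30034 + 0.01172 - 0.00002 + 0.00000
= 0.71136.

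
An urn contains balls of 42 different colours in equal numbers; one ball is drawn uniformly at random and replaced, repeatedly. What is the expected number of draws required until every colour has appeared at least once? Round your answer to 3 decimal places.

181.723

The wait to go from k to k+1 distinct colours is geometric with mean 42/(42-k).
E[T] = 42/42 + 42/41 + 42/40 + ... + 42/2 + 42/1 = 42·H_{42}.
H_{42} = 4.3267, so E[T] = 181.7232.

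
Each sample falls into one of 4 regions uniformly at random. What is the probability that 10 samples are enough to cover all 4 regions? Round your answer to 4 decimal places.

0.7806

Let A_i be the event that region i is missing after 10 samples. By inclusion–exclusion on the A_i,
P(all seen) = Σ_{j=0}^{4} (-1)^j C(4,j)((4-j)/4)^10
= 1.00000 - 0.22525 + 0.00586 - 0.00000 + 0.00000
= 0.78060.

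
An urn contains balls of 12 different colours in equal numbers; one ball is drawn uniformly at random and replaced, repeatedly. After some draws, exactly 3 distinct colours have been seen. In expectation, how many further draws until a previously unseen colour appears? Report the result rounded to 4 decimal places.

The number of draws until the next new colour is geometric with success probability 9/12, so its mean is 12/9.
E = 12/9 = 1.33333.

1.3333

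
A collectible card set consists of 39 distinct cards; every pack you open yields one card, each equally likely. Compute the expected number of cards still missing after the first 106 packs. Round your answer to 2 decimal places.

2.48

For each card, P(unseen after 106) = (38/39)^106 = 0.064.
By linearity of expectation, E[unseen] = 39·(38/39)^106 = 2.485.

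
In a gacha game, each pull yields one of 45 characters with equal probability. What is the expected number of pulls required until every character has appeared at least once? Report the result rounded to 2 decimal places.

After k distinct characters have appeared, the next pull gives a new one with probability (45-k)/45, so the expected wait for the (k+1)-th is 45/(45-k).
E[T] = 45/45 + 45/44 + 45/43 + ... + 45/2 + 45/1 = 45·H_{45}.
H_{45} = 4.395, so E[T] = 197.773.

197.77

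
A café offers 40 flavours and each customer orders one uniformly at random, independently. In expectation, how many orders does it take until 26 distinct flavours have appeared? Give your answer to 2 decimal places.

Going from k to k+1 distinct takes a geometric number of orders with mean 40/(40-k).
Sum over k = 0,...,25: E = 40/40 + 40/39 + 40/38 + ... + 40/16 + 40/15 = 41.079.

41.08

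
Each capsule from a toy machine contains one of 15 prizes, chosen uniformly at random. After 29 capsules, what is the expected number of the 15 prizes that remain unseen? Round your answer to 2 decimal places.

2.03

For each prize, P(unseen after 29) = (14/15)^29 = 0.135.
By linearity of expectation, E[unseen] = 15·(14/15)^29 = 2.028.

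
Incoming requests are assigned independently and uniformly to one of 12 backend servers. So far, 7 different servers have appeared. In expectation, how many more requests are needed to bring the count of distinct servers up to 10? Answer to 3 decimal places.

From k distinct to k+1 distinct takes on average 12/(12-k) requests.
Sum over k = 7,...,9: E = 12/5 + 12/4 + 12/3 = 9.4000.

9.400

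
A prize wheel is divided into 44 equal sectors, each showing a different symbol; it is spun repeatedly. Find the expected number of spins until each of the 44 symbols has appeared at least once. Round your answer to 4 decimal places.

192.3999

The wait to go from k to k+1 distinct symbols is geometric with mean 44/(44-k).
E[T] = 44/44 + 44/43 + 44/42 + ... + 44/2 + 44/1 = 44·H_{44}.
H_{44} = 4.37273, so E[T] = 192.39994.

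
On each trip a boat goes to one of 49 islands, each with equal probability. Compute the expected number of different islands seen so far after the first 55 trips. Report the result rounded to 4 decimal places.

For each island, P(seen in 55 trips) = 1 - (48/49)^55 = 0.67828.
By linearity of expectation, E[distinct seen] = 49·(1 - (48/49)^55) = 33.23552.

33.2355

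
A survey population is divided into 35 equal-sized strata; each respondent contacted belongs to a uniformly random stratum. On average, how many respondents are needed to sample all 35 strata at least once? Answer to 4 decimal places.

The wait to go from k to k+1 distinct strata is geometric with mean 35/(35-k).
E[T] = 35/35 + 35/34 + 35/33 + ... + 35/2 + 35/1 = 35·H_{35}.
H_{35} = 4.14678, so E[T] = 145.13735.

145.1373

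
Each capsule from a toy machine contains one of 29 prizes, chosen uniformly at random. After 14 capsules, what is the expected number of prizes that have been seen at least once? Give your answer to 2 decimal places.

For each prize, P(seen in 14 capsules) = 1 - (28/29)^14 = 0.388.
By linearity of expectation, E[distinct seen] = 29·(1 - (28/29)^14) = 11.257.

11.26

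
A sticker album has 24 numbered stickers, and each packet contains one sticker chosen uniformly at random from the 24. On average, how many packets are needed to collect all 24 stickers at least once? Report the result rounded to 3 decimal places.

The wait to go from k to k+1 distinct stickers is geometric with mean 24/(24-k).
E[T] = 24/24 + 24/23 + 24/22 + ... + 24/2 + 24/1 = 24·H_{24}.
H_{24} = 3.7760, so E[T] = 90.6230.

90.623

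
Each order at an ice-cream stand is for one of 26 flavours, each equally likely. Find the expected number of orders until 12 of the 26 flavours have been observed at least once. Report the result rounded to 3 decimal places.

15.674

With k distinct flavours already seen, the next new one arrives after an expected 26/(26-k) orders.
Sum over k = 0,...,11: E = 26/26 + 26/25 + 26/24 + ... + 26/16 + 26/15 = 15.6743.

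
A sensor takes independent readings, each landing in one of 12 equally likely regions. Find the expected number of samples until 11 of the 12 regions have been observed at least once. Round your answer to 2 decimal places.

Going from k to k+1 distinct takes a geometric number of samples with mean 12/(12-k).
Sum over k = 0,...,10: E = 12/12 + 12/11 + 12/10 + ... + 12/3 + 12/2 = 25.239.

25.24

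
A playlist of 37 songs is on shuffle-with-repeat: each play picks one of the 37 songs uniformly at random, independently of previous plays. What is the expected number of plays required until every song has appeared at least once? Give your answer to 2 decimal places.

The wait to go from k to k+1 distinct songs is geometric with mean 37/(37-k).
E[T] = 37/37 + 37/36 + 37/35 + ... + 37/2 + 37/1 = 37·H_{37}.
H_{37} = 4.202, so E[T] = 155.459.

155.46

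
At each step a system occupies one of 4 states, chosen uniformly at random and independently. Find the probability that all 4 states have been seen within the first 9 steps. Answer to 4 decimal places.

0.7114

Let A_i be the event that state i is missing after 9 steps. By inclusion–exclusion on the A_i,
P(all seen) = Σ_{j=0}^{4} (-1)^j C(4,j)((4-j)/4)^9
= 1.00000 - 0.30034 + 0.01172 - 0.00002 + 0.00000
= 0.71136.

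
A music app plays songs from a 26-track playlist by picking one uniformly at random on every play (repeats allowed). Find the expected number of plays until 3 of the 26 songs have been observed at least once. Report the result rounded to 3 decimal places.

3.123

Going from k to k+1 distinct takes a geometric number of plays with mean 26/(26-k).
Sum over k = 0,...,2: E = 26/26 + 26/25 + 26/24 = 3.1233.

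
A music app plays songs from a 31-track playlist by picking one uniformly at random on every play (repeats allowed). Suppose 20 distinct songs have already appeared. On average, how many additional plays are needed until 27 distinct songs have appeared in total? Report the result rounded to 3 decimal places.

29.033

With k distinct songs already seen, the next new one takes an expected 31/(31-k) plays.
Sum over k = 20,...,26: E = 31/11 + 31/10 + 31/9 + ... + 31/6 + 31/5 = 29.0329.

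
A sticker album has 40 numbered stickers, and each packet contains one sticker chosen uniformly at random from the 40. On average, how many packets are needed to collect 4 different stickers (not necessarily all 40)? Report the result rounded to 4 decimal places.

4.1594

Going from k to k+1 distinct takes a geometric number of packets with mean 40/(40-k).
Sum over k = 0,...,3: E = 40/40 + 40/39 + 40/38 + 40/37 = 4.15935.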